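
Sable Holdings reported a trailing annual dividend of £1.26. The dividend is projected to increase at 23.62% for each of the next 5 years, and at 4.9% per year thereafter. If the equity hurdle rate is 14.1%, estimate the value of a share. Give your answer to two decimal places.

Two-stage DDM. Project D₁…D_5 at 0.2362, terminal growth 0.049, discount at r = 0.141.
D_1 = 1.5576
D_2 = 1.9255
D_3 = 2.3803
D_4 = 2.9426
D_5 = 3.6376
Terminal value at t=5: TV = D_6/(r−g) = 3.8158/(0.141−0.049) = 41.4765
P₀ = 1.5576/(1+0.141)^1 + 1.9255/(1+0.141)^2 + 2.3803/(1+0.141)^3 + 2.9426/(1+0.141)^4 + 3.6376/(1+0.141)^5 + 41.4765/(1+0.141)^5 = 29.5111

£29.51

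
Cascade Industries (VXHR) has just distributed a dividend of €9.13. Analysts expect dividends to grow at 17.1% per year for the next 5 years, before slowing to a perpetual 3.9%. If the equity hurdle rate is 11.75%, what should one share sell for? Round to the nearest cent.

Two-stage DDM. Project D₁…D_5 at 0.171, terminal growth 0.039, discount at r = 0.1175.
D_1 = 10.6912
D_2 = 12.5194
D_3 = 14.6603
D_4 = 17.1672
D_5 = 20.1027
Terminal value at t=5: TV = D_6/(r−g) = 20.8867/(0.1175−0.039) = 266.0732
P₀ = 10.6912/(1+0.1175)^1 + 12.5194/(1+0.1175)^2 + 14.6603/(1+0.1175)^3 + 17.1672/(1+0.1175)^4 + 20.1027/(1+0.1175)^5 + 266.0732/(1+0.1175)^5 = 205.3137

€205.31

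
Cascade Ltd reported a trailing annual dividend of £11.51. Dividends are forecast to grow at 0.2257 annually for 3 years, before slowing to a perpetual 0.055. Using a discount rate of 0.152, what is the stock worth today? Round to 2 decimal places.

Two-stage DDM. Project D₁…D_3 at 0.2257, terminal growth 0.055, discount at r = 0.152.
D_1 = 14.1078
D_2 = 17.2919
D_3 = 21.1947
Terminal value at t=3: TV = D_4/(r−g) = 22.3604/(0.152−0.055) = 230.5200
P₀ = 14.1078/(1+0.152)^1 + 17.2919/(1+0.152)^2 + 21.1947/(1+0.152)^3 + 230.5200/(1+0.152)^3 = 189.9222

£189.92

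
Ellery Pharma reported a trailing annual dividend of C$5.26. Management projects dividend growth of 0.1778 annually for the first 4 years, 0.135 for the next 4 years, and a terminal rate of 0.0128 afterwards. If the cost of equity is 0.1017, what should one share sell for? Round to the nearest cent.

Three-stage DDM. Project D₁…D_8; terminal Gordon value at t=8 with g = 0.0128; discount at r = 0.1017.
D_1 = 6.1952
D_2 = 7.2967
D_3 = 8.5941
D_4 = 10.1221
D_5 = 11.4886
D_6 = 13.0396
D_7 = 14.7999
D_8 = 16.7979
TV_8 = 17.0129/(0.1017−0.0128) = 191.3715
P₀ = Σ Dₜ/(1+r)ᵗ + TV_8/(1+r)^8 = 142.7377

C$142.74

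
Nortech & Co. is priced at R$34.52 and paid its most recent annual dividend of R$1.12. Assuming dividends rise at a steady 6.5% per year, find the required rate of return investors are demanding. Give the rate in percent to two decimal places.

9.96%

Rearranging the constant-growth DDM: r = D₁/P₀ + g.
D₁ = 1.12 × (1 + 0.065) = 1.1928.
r = 1.1928 / 34.52 + 0.065 = 0.03455 + 0.065 = 0.09955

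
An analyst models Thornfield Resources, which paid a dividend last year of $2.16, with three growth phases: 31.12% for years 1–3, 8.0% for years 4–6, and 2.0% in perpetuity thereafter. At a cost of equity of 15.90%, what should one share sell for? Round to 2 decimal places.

$35.07

Three-stage DDM. Project D₁…D_6; terminal Gordon value at t=6 with g = 0.02; discount at r = 0.159.
D_1 = 2.8322
D_2 = 3.7136
D_3 = 4.8692
D_4 = 5.2588
D_5 = 5.6795
D_6 = 6.1338
TV_6 = 6.2565/(0.159−0.02) = 45.0108
P₀ = Σ Dₜ/(1+r)ᵗ + TV_6/(1+r)^6 = 35.0668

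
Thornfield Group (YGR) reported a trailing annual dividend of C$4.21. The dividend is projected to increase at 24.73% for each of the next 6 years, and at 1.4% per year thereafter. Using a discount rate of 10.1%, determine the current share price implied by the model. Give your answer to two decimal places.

Two-stage DDM. Project D₁…D_6 at 0.2473, terminal growth 0.014, discount at r = 0.101.
D_1 = 5.2511
D_2 = 6.5497
D_3 = 8.1695
D_4 = 10.1898
D_5 = 12.7097
D_6 = 15.8529
Terminal value at t=6: TV = D_7/(r−g) = 16.0748/(0.101−0.014) = 184.7678
P₀ = 5.2511/(1+0.101)^1 + 6.5497/(1+0.101)^2 + 8.1695/(1+0.101)^3 + 10.1898/(1+0.101)^4 + 12.7097/(1+0.101)^5 + 15.8529/(1+0.101)^6 + 184.7678/(1+0.101)^6 = 143.7136

C$143.71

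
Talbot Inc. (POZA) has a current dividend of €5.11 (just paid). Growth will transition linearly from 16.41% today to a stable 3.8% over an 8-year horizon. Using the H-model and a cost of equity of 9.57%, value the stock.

H-model: P₀ = D₀[(1+g_L) + H(g_S−g_L)]/(r−g_L), with H = 8/2 = 4.
P₀ = 5.11 × [(1+0.038) + 4×(0.1641−0.038)] / (0.0957−0.038)
   = 5.11 × 1.5424 / 0.0577 = 136.5973

€136.60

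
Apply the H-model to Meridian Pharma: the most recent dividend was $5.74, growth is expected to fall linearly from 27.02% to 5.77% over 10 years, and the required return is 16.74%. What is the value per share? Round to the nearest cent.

$110.94

H-model: P₀ = D₀[(1+g_L) + H(g_S−g_L)]/(r−g_L), with H = 10/2 = 5.
P₀ = 5.74 × [(1+0.0577) + 5×(0.2702−0.0577)] / (0.1674−0.0577)
   = 5.74 × 2.1202 / 0.1097 = 110.9385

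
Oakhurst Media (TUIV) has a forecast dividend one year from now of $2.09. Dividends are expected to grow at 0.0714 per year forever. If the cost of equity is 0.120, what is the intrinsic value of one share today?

$43.00

Gordon growth model: P₀ = D₁/(r − g), with D₁ = 2.09 given directly.
P₀ = 2.0900 / (0.12 − 0.0714) = 2.0900 / 0.0486 = 43.0041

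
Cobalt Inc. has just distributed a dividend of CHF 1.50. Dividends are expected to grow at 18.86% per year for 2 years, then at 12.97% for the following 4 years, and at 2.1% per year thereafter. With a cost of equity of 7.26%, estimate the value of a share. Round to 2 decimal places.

Three-stage DDM. Project D₁…D_6; terminal Gordon value at t=6 with g = 0.021; discount at r = 0.0726.
D_1 = 1.7829
D_2 = 2.1192
D_3 = 2.3940
D_4 = 2.7045
D_5 = 3.0553
D_6 = 3.4516
TV_6 = 3.5240/(0.0726−0.021) = 68.2954
P₀ = Σ Dₜ/(1+r)ᵗ + TV_6/(1+r)^6 = 56.7566

CHF 56.76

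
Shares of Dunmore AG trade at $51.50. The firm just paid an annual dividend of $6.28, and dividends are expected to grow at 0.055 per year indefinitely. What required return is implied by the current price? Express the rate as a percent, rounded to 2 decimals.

Rearranging the constant-growth DDM: r = D₁/P₀ + g.
D₁ = 6.28 × (1 + 0.055) = 6.6254.
r = 6.6254 / 51.50 + 0.055 = 0.12865 + 0.055 = 0.18365

18.36%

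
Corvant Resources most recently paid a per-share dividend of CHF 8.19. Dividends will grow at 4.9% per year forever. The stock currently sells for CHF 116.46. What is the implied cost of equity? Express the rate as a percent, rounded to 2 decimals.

Rearranging the constant-growth DDM: r = D₁/P₀ + g.
D₁ = 8.19 × (1 + 0.049) = 8.5913.
r = 8.5913 / 116.46 + 0.049 = 0.07377 + 0.049 = 0.12277

12.28%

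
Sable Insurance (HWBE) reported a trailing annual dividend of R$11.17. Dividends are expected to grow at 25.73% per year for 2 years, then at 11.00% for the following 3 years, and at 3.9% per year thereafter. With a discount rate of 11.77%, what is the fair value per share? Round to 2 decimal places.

R$251.30

Three-stage DDM. Project D₁…D_5; terminal Gordon value at t=5 with g = 0.039; discount at r = 0.1177.
D_1 = 14.0440
D_2 = 17.6576
D_3 = 19.5999
D_4 = 21.7559
D_5 = 24.1490
TV_5 = 25.0909/(0.1177−0.039) = 318.8165
P₀ = Σ Dₜ/(1+r)ᵗ + TV_5/(1+r)^5 = 251.2956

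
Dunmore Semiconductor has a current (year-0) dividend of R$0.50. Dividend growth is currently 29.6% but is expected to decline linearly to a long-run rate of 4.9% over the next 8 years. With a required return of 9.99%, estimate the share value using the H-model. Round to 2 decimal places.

H-model: P₀ = D₀[(1+g_L) + H(g_S−g_L)]/(r−g_L), with H = 8/2 = 4.
P₀ = 0.50 × [(1+0.049) + 4×(0.296−0.049)] / (0.0999−0.049)
   = 0.50 × 2.0370 / 0.0509 = 20.0098

R$20.01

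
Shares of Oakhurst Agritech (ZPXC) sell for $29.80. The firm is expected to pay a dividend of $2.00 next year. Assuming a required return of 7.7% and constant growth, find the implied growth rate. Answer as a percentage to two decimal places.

From P₀ = D₁/(r − g), the implied growth is g = r − D₁/P₀.
g = 0.077 − 2.00/29.80 = 0.077 − 0.06711 = 0.00989

0.99%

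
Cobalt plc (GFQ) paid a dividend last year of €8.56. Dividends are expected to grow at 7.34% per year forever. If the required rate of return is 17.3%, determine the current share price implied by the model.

Gordon growth model: P₀ = D₁/(r − g). D₁ = 8.56 × (1 + 0.0734) = 9.1883.
P₀ = 9.1883 / (0.173 − 0.0734) = 9.1883 / 0.0996 = 92.2520

€92.25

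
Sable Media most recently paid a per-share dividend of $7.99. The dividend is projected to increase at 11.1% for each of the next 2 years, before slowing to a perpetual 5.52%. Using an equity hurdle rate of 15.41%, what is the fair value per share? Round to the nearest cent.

Two-stage DDM. Project D₁…D_2 at 0.111, terminal growth 0.0552, discount at r = 0.1541.
D_1 = 8.8769
D_2 = 9.8622
Terminal value at t=2: TV = D_3/(r−g) = 10.4066/(0.1541−0.0552) = 105.2237
P₀ = 8.8769/(1+0.1541)^1 + 9.8622/(1+0.1541)^2 + 105.2237/(1+0.1541)^2 = 94.0959

$94.10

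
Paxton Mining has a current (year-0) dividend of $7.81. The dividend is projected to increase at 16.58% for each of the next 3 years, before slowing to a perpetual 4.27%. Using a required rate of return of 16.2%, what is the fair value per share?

$92.52

Two-stage DDM. Project D₁…D_3 at 0.1658, terminal growth 0.0427, discount at r = 0.162.
D_1 = 9.1049
D_2 = 10.6145
D_3 = 12.3744
Terminal value at t=3: TV = D_4/(r−g) = 12.9028/(0.162−0.0427) = 108.1539
P₀ = 9.1049/(1+0.162)^1 + 10.6145/(1+0.162)^2 + 12.3744/(1+0.162)^3 + 108.1539/(1+0.162)^3 = 92.5160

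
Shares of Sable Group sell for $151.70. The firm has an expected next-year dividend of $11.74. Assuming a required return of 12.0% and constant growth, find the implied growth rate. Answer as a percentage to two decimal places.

From P₀ = D₁/(r − g), the implied growth is g = r − D₁/P₀.
g = 0.12 − 11.74/151.70 = 0.12 − 0.07739 = 0.04261

4.26%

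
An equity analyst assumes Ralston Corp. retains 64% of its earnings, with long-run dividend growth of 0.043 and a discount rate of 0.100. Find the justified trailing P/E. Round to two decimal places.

6.59

Payout ratio b = 1 − 0.64 = 0.36.
Justified trailing P/E = b(1+g)/(r−g) = 0.36×(1+0.043)/(0.1−0.043) = 6.5874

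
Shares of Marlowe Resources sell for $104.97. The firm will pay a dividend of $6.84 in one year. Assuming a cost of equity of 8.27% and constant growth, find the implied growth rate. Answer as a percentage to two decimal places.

1.75%

From P₀ = D₁/(r − g), the implied growth is g = r − D₁/P₀.
g = 0.0827 − 6.84/104.97 = 0.0827 − 0.06516 = 0.01754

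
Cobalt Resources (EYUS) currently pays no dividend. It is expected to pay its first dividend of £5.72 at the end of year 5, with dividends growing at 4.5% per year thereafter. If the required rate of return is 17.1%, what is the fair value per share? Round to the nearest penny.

Deferred-dividend DDM. At t=4 the remaining stream is a growing perpetuity with first payment D_5 = 5.72.
V_4 = D_5/(r−g) = 5.72/(0.171−0.045) = 45.3968
P₀ = V_4/(1+r)^4 = 45.3968/(1+0.171)^4 = 24.1434

£24.14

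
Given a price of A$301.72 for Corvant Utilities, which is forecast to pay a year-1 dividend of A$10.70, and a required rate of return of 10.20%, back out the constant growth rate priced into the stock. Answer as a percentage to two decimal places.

From P₀ = D₁/(r − g), the implied growth is g = r − D₁/P₀.
g = 0.102 − 10.70/301.72 = 0.102 − 0.03546 = 0.06654

6.65%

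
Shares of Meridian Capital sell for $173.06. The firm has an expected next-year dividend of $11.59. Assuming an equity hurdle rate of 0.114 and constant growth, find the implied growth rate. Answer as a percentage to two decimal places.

From P₀ = D₁/(r − g), the implied growth is g = r − D₁/P₀.
g = 0.114 − 11.59/173.06 = 0.114 − 0.06697 = 0.04703

4.70%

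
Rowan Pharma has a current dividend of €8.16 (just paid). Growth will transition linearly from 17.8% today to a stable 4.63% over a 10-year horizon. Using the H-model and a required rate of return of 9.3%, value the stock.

H-model: P₀ = D₀[(1+g_L) + H(g_S−g_L)]/(r−g_L), with H = 10/2 = 5.
P₀ = 8.16 × [(1+0.0463) + 5×(0.178−0.0463)] / (0.093−0.0463)
   = 8.16 × 1.7048 / 0.0467 = 297.8837

€297.88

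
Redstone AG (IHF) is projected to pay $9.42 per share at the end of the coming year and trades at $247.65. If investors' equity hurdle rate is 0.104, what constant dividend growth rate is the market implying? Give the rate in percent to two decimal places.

6.60%

From P₀ = D₁/(r − g), the implied growth is g = r − D₁/P₀.
g = 0.104 − 9.42/247.65 = 0.104 − 0.03804 = 0.06596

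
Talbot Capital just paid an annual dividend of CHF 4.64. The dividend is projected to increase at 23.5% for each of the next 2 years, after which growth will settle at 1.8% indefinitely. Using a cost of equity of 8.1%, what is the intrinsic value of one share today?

CHF 109.22

Two-stage DDM. Project D₁…D_2 at 0.235, terminal growth 0.018, discount at r = 0.081.
D_1 = 5.7304
D_2 = 7.0770
Terminal value at t=2: TV = D_3/(r−g) = 7.2044/(0.081−0.018) = 114.3560
P₀ = 5.7304/(1+0.081)^1 + 7.0770/(1+0.081)^2 + 114.3560/(1+0.081)^2 = 109.2178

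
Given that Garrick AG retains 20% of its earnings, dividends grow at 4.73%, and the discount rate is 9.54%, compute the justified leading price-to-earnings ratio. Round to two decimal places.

16.63

Payout ratio b = 1 − 0.20 = 0.80.
Justified leading P/E = b/(r−g) = 0.80/(0.0954−0.0473) = 16.6320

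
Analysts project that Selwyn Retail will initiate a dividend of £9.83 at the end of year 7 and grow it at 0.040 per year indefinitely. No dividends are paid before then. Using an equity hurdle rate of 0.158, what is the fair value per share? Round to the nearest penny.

£34.55

Deferred-dividend DDM. At t=6 the remaining stream is a growing perpetuity with first payment D_7 = 9.83.
V_6 = D_7/(r−g) = 9.83/(0.158−0.04) = 83.3051
P₀ = V_6/(1+r)^6 = 83.3051/(1+0.158)^6 = 34.5478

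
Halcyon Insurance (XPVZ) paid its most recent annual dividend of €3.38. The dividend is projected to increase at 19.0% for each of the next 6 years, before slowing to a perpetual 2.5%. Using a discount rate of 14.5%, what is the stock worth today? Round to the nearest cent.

Two-stage DDM. Project D₁…D_6 at 0.19, terminal growth 0.025, discount at r = 0.145.
D_1 = 4.0222
D_2 = 4.7864
D_3 = 5.6958
D_4 = 6.7780
D_5 = 8.0659
D_6 = 9.5984
Terminal value at t=6: TV = D_7/(r−g) = 9.8384/(0.145−0.025) = 81.9863
P₀ = 4.0222/(1+0.145)^1 + 4.7864/(1+0.145)^2 + 5.6958/(1+0.145)^3 + 6.7780/(1+0.145)^4 + 8.0659/(1+0.145)^5 + 9.5984/(1+0.145)^6 + 81.9863/(1+0.145)^6 = 59.6435

€59.64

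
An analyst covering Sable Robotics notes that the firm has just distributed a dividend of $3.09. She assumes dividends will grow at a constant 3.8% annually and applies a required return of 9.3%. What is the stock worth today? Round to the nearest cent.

$58.32

Gordon growth model: P₀ = D₁/(r − g). D₁ = 3.09 × (1 + 0.038) = 3.2074.
P₀ = 3.2074 / (0.093 − 0.038) = 3.2074 / 0.055 = 58.3167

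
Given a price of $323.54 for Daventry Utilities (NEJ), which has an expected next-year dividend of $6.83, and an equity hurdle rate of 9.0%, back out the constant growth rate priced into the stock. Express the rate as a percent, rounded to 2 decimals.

6.89%

From P₀ = D₁/(r − g), the implied growth is g = r − D₁/P₀.
g = 0.09 − 6.83/323.54 = 0.09 − 0.02111 = 0.06889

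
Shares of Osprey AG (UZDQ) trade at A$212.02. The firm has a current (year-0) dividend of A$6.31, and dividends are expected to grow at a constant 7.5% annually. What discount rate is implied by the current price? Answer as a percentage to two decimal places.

10.70%

Rearranging the constant-growth DDM: r = D₁/P₀ + g.
D₁ = 6.31 × (1 + 0.075) = 6.7832.
r = 6.7832 / 212.02 + 0.075 = 0.03199 + 0.075 = 0.10699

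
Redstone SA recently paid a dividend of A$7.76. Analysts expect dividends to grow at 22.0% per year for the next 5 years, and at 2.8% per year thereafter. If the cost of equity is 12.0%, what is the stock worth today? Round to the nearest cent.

Two-stage DDM. Project D₁…D_5 at 0.22, terminal growth 0.028, discount at r = 0.12.
D_1 = 9.4672
D_2 = 11.5500
D_3 = 14.0910
D_4 = 17.1910
D_5 = 20.9730
Terminal value at t=5: TV = D_6/(r−g) = 21.5603/(0.12−0.028) = 234.3506
P₀ = 9.4672/(1+0.12)^1 + 11.5500/(1+0.12)^2 + 14.0910/(1+0.12)^3 + 17.1910/(1+0.12)^4 + 20.9730/(1+0.12)^5 + 234.3506/(1+0.12)^5 = 183.4928

A$183.49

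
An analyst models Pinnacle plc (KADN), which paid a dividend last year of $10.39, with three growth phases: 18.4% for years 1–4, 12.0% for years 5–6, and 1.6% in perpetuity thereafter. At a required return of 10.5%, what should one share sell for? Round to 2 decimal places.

Three-stage DDM. Project D₁…D_6; terminal Gordon value at t=6 with g = 0.016; discount at r = 0.105.
D_1 = 12.3018
D_2 = 14.5653
D_3 = 17.2453
D_4 = 20.4184
D_5 = 22.8686
D_6 = 25.6129
TV_6 = 26.0227/(0.105−0.016) = 292.3897
P₀ = Σ Dₜ/(1+r)ᵗ + TV_6/(1+r)^6 = 238.1053

$238.11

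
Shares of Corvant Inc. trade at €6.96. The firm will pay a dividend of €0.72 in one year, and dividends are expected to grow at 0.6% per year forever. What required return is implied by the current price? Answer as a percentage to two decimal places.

10.94%

Rearranging the constant-growth DDM: r = D₁/P₀ + g.
r = 0.7200 / 6.96 + 0.006 = 0.10345 + 0.006 = 0.10945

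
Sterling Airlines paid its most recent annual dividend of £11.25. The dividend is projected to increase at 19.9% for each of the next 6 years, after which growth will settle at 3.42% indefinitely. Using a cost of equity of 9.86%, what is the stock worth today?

Two-stage DDM. Project D₁…D_6 at 0.199, terminal growth 0.0342, discount at r = 0.0986.
D_1 = 13.4888
D_2 = 16.1730
D_3 = 19.3914
D_4 = 23.2503
D_5 = 27.8772
D_6 = 33.4247
Terminal value at t=6: TV = D_7/(r−g) = 34.5678/(0.0986−0.0342) = 536.7676
P₀ = 13.4888/(1+0.0986)^1 + 16.1730/(1+0.0986)^2 + 19.3914/(1+0.0986)^3 + 23.2503/(1+0.0986)^4 + 27.8772/(1+0.0986)^5 + 33.4247/(1+0.0986)^6 + 536.7676/(1+0.0986)^6 = 398.0122

£398.01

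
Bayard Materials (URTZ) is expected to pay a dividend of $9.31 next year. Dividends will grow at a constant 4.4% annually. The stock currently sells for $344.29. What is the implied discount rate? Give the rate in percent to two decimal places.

Rearranging the constant-growth DDM: r = D₁/P₀ + g.
r = 9.3100 / 344.29 + 0.044 = 0.02704 + 0.044 = 0.07104

7.10%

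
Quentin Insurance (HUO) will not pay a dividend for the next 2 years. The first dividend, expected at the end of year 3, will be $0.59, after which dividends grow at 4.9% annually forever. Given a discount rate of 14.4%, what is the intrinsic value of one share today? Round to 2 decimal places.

$4.75

Deferred-dividend DDM. At t=2 the remaining stream is a growing perpetuity with first payment D_3 = 0.59.
V_2 = D_3/(r−g) = 0.59/(0.144−0.049) = 6.2105
P₀ = V_2/(1+r)^2 = 6.2105/(1+0.144)^2 = 4.7454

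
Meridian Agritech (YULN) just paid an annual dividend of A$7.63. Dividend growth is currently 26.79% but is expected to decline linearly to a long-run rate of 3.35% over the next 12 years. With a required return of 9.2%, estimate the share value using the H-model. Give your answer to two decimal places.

A$318.23

H-model: P₀ = D₀[(1+g_L) + H(g_S−g_L)]/(r−g_L), with H = 12/2 = 6.
P₀ = 7.63 × [(1+0.0335) + 6×(0.2679−0.0335)] / (0.092−0.0335)
   = 7.63 × 2.4399 / 0.0585 = 318.2297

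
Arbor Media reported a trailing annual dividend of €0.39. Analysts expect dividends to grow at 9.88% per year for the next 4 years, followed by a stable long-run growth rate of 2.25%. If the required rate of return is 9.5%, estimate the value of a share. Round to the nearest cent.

€7.15

Two-stage DDM. Project D₁…D_4 at 0.0988, terminal growth 0.0225, discount at r = 0.095.
D_1 = 0.4285
D_2 = 0.4709
D_3 = 0.5174
D_4 = 0.5685
Terminal value at t=4: TV = D_5/(r−g) = 0.5813/(0.095−0.0225) = 8.0180
P₀ = 0.4285/(1+0.095)^1 + 0.4709/(1+0.095)^2 + 0.5174/(1+0.095)^3 + 0.5685/(1+0.095)^4 + 8.0180/(1+0.095)^4 = 7.1507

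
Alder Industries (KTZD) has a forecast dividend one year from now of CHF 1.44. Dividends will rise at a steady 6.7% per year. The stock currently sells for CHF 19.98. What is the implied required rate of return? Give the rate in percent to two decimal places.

Rearranging the constant-growth DDM: r = D₁/P₀ + g.
r = 1.4400 / 19.98 + 0.067 = 0.07207 + 0.067 = 0.13907

13.91%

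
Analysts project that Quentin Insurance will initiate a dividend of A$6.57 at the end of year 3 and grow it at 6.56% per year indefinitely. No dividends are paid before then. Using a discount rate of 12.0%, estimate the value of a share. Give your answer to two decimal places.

A$96.28

Deferred-dividend DDM. At t=2 the remaining stream is a growing perpetuity with first payment D_3 = 6.57.
V_2 = D_3/(r−g) = 6.57/(0.12−0.0656) = 120.7721
P₀ = V_2/(1+r)^2 = 120.7721/(1+0.12)^2 = 96.2787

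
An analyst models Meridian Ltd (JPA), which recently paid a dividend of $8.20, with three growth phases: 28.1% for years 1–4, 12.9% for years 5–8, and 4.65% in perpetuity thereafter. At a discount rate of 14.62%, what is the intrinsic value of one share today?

$219.33

Three-stage DDM. Project D₁…D_8; terminal Gordon value at t=8 with g = 0.0465; discount at r = 0.1462.
D_1 = 10.5042
D_2 = 13.4559
D_3 = 17.2370
D_4 = 22.0806
D_5 = 24.9290
D_6 = 28.1448
D_7 = 31.7755
D_8 = 35.8745
TV_8 = 37.5427/(0.1462−0.0465) = 376.5566
P₀ = Σ Dₜ/(1+r)ᵗ + TV_8/(1+r)^8 = 219.3265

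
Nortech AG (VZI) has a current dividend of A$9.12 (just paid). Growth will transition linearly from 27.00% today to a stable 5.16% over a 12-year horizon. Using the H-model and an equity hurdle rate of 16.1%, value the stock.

A$196.91

H-model: P₀ = D₀[(1+g_L) + H(g_S−g_L)]/(r−g_L), with H = 12/2 = 6.
P₀ = 9.12 × [(1+0.0516) + 6×(0.27−0.0516)] / (0.161−0.0516)
   = 9.12 × 2.3620 / 0.1094 = 196.9053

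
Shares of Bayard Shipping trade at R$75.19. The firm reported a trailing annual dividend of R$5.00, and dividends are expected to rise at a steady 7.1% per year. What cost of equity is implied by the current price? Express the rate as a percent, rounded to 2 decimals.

14.22%

Rearranging the constant-growth DDM: r = D₁/P₀ + g.
D₁ = 5.00 × (1 + 0.071) = 5.3550.
r = 5.3550 / 75.19 + 0.071 = 0.07122 + 0.071 = 0.14222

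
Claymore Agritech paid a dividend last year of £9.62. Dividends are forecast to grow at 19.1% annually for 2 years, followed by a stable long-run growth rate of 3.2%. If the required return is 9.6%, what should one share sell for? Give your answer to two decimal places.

Two-stage DDM. Project D₁…D_2 at 0.191, terminal growth 0.032, discount at r = 0.096.
D_1 = 11.4574
D_2 = 13.6458
Terminal value at t=2: TV = D_3/(r−g) = 14.0825/(0.096−0.032) = 220.0383
P₀ = 11.4574/(1+0.096)^1 + 13.6458/(1+0.096)^2 + 220.0383/(1+0.096)^2 = 204.9935

£204.99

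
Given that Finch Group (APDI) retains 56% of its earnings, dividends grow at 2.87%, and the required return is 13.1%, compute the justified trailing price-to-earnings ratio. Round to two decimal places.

Payout ratio b = 1 − 0.56 = 0.44.
Justified trailing P/E = b(1+g)/(r−g) = 0.44×(1+0.0287)/(0.131−0.0287) = 4.4245

4.42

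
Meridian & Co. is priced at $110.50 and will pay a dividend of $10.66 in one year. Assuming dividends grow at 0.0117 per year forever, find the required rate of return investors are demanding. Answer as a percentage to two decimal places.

Rearranging the constant-growth DDM: r = D₁/P₀ + g.
r = 10.6600 / 110.50 + 0.0117 = 0.09647 + 0.0117 = 0.10817

10.82%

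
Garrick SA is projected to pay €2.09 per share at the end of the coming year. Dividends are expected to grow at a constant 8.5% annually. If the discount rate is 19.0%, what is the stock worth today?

Gordon growth model: P₀ = D₁/(r − g), with D₁ = 2.09 given directly.
P₀ = 2.0900 / (0.19 − 0.085) = 2.0900 / 0.105 = 19.9048

€19.90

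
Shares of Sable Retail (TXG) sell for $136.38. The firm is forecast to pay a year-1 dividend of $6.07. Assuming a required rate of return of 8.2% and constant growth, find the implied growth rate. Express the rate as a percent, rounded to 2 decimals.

3.75%

From P₀ = D₁/(r − g), the implied growth is g = r − D₁/P₀.
g = 0.082 − 6.07/136.38 = 0.082 − 0.04451 = 0.03749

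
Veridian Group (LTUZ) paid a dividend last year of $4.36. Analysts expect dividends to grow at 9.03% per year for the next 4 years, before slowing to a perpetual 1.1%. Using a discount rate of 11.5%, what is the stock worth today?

Two-stage DDM. Project D₁…D_4 at 0.0903, terminal growth 0.011, discount at r = 0.115.
D_1 = 4.7537
D_2 = 5.1830
D_3 = 5.6510
D_4 = 6.1613
Terminal value at t=4: TV = D_5/(r−g) = 6.2290/(0.115−0.011) = 59.8947
P₀ = 4.7537/(1+0.115)^1 + 5.1830/(1+0.115)^2 + 5.6510/(1+0.115)^3 + 6.1613/(1+0.115)^4 + 59.8947/(1+0.115)^4 = 55.2468

$55.25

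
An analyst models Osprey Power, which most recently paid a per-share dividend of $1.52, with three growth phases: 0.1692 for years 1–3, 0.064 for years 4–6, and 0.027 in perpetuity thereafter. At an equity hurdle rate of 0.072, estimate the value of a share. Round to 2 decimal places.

$55.27

Three-stage DDM. Project D₁…D_6; terminal Gordon value at t=6 with g = 0.027; discount at r = 0.072.
D_1 = 1.7772
D_2 = 2.0779
D_3 = 2.4295
D_4 = 2.5849
D_5 = 2.7504
D_6 = 2.9264
TV_6 = 3.0054/(0.072−0.027) = 66.7871
P₀ = Σ Dₜ/(1+r)ᵗ + TV_6/(1+r)^6 = 55.2737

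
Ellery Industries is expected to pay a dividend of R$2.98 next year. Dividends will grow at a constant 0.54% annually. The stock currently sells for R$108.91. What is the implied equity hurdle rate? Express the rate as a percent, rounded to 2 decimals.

Rearranging the constant-growth DDM: r = D₁/P₀ + g.
r = 2.9800 / 108.91 + 0.0054 = 0.02736 + 0.0054 = 0.03276

3.28%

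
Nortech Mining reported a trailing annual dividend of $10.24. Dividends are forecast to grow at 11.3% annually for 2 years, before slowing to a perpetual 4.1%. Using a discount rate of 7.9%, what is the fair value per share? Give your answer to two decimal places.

$319.94

Two-stage DDM. Project D₁…D_2 at 0.113, terminal growth 0.041, discount at r = 0.079.
D_1 = 11.3971
D_2 = 12.6850
Terminal value at t=2: TV = D_3/(r−g) = 13.2051/(0.079−0.041) = 347.5021
P₀ = 11.3971/(1+0.079)^1 + 12.6850/(1+0.079)^2 + 347.5021/(1+0.079)^2 = 319.9377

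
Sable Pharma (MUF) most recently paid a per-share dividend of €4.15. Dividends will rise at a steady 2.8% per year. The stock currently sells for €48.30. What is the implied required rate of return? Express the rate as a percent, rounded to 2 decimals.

Rearranging the constant-growth DDM: r = D₁/P₀ + g.
D₁ = 4.15 × (1 + 0.028) = 4.2662.
r = 4.2662 / 48.30 + 0.028 = 0.08833 + 0.028 = 0.11633

11.63%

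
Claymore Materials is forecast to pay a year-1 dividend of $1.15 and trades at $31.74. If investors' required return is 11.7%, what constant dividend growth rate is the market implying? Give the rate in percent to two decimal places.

From P₀ = D₁/(r − g), the implied growth is g = r − D₁/P₀.
g = 0.117 − 1.15/31.74 = 0.117 − 0.03623 = 0.08077

8.08%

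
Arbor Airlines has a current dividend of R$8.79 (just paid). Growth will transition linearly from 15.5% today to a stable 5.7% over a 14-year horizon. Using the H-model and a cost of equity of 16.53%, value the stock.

R$141.47

H-model: P₀ = D₀[(1+g_L) + H(g_S−g_L)]/(r−g_L), with H = 14/2 = 7.
P₀ = 8.79 × [(1+0.057) + 7×(0.155−0.057)] / (0.1653−0.057)
   = 8.79 × 1.7430 / 0.1083 = 141.4679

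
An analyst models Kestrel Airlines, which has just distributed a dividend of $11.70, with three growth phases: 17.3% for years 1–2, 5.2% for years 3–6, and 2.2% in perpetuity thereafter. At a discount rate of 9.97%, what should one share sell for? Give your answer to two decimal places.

$220.14

Three-stage DDM. Project D₁…D_6; terminal Gordon value at t=6 with g = 0.022; discount at r = 0.0997.
D_1 = 13.7241
D_2 = 16.0984
D_3 = 16.9355
D_4 = 17.8161
D_5 = 18.7426
D_6 = 19.7172
TV_6 = 20.1510/(0.0997−0.022) = 259.3431
P₀ = Σ Dₜ/(1+r)ᵗ + TV_6/(1+r)^6 = 220.1416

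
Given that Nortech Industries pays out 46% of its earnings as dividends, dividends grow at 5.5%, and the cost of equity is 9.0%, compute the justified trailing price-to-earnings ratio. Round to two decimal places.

Justified trailing P/E = b(1+g)/(r−g) = 0.46×(1+0.055)/(0.09−0.055) = 13.8657

13.87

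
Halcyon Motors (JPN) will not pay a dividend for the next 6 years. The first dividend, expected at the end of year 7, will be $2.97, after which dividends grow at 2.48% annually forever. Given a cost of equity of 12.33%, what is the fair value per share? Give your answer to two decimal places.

Deferred-dividend DDM. At t=6 the remaining stream is a growing perpetuity with first payment D_7 = 2.97.
V_6 = D_7/(r−g) = 2.97/(0.1233−0.0248) = 30.1523
P₀ = V_6/(1+r)^6 = 30.1523/(1+0.1233)^6 = 15.0088

$15.01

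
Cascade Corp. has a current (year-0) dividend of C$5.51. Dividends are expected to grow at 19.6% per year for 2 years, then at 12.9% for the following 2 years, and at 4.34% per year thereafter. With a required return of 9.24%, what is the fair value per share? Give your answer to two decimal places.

Three-stage DDM. Project D₁…D_4; terminal Gordon value at t=4 with g = 0.0434; discount at r = 0.0924.
D_1 = 6.5900
D_2 = 7.8816
D_3 = 8.8983
D_4 = 10.0462
TV_4 = 10.4822/(0.0924−0.0434) = 213.9226
P₀ = Σ Dₜ/(1+r)ᵗ + TV_4/(1+r)^4 = 176.7385

C$176.74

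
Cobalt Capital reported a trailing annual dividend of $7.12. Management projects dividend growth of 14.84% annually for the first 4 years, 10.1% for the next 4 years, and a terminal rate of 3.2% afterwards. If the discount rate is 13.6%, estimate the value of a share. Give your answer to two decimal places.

Three-stage DDM. Project D₁…D_8; terminal Gordon value at t=8 with g = 0.032; discount at r = 0.136.
D_1 = 8.1766
D_2 = 9.3900
D_3 = 10.7835
D_4 = 12.3838
D_5 = 13.6345
D_6 = 15.0116
D_7 = 16.5278
D_8 = 18.1971
TV_8 = 18.7794/(0.136−0.032) = 180.5711
P₀ = Σ Dₜ/(1+r)ᵗ + TV_8/(1+r)^8 = 121.8943

$121.89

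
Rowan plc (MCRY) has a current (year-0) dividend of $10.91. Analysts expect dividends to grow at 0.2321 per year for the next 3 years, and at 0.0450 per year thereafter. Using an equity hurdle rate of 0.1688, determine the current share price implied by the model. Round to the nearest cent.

$144.28

Two-stage DDM. Project D₁…D_3 at 0.2321, terminal growth 0.045, discount at r = 0.1688.
D_1 = 13.4422
D_2 = 16.5621
D_3 = 20.4062
Terminal value at t=3: TV = D_4/(r−g) = 21.3245/(0.1688−0.045) = 172.2496
P₀ = 13.4422/(1+0.1688)^1 + 16.5621/(1+0.1688)^2 + 20.4062/(1+0.1688)^3 + 172.2496/(1+0.1688)^3 = 144.2841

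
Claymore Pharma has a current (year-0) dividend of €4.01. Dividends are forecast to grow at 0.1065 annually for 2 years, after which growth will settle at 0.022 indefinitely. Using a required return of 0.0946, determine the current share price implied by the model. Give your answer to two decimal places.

€65.83

Two-stage DDM. Project D₁…D_2 at 0.1065, terminal growth 0.022, discount at r = 0.0946.
D_1 = 4.4371
D_2 = 4.9096
Terminal value at t=2: TV = D_3/(r−g) = 5.0176/(0.0946−0.022) = 69.1133
P₀ = 4.4371/(1+0.0946)^1 + 4.9096/(1+0.0946)^2 + 69.1133/(1+0.0946)^2 = 65.8346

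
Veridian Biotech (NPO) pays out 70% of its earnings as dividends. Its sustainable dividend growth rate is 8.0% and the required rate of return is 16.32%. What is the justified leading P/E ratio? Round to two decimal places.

8.41

Justified leading P/E = b/(r−g) = 0.70/(0.1632−0.08) = 8.4135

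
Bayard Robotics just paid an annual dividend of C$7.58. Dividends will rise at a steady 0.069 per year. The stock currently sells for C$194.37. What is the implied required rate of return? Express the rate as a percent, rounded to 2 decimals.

11.07%

Rearranging the constant-growth DDM: r = D₁/P₀ + g.
D₁ = 7.58 × (1 + 0.069) = 8.1030.
r = 8.1030 / 194.37 + 0.069 = 0.04169 + 0.069 = 0.11069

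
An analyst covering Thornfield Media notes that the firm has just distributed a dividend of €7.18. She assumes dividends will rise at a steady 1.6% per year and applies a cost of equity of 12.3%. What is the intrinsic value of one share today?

Gordon growth model: P₀ = D₁/(r − g). D₁ = 7.18 × (1 + 0.016) = 7.2949.
P₀ = 7.2949 / (0.123 − 0.016) = 7.2949 / 0.107 = 68.1764

€68.18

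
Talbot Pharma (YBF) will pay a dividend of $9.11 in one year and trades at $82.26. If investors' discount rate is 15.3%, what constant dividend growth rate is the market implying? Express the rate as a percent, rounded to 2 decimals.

4.23%

From P₀ = D₁/(r − g), the implied growth is g = r − D₁/P₀.
g = 0.153 − 9.11/82.26 = 0.153 − 0.11075 = 0.04225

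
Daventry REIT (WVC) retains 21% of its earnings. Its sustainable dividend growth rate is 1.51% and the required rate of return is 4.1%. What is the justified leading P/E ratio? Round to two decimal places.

30.50

Payout ratio b = 1 − 0.21 = 0.79.
Justified leading P/E = b/(r−g) = 0.79/(0.041−0.0151) = 30.5019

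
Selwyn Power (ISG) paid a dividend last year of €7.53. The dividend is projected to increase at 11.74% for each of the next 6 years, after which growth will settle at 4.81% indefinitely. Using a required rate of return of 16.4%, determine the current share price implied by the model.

Two-stage DDM. Project D₁…D_6 at 0.1174, terminal growth 0.0481, discount at r = 0.164.
D_1 = 8.4140
D_2 = 9.4018
D_3 = 10.5056
D_4 = 11.7390
D_5 = 13.1171
D_6 = 14.6571
Terminal value at t=6: TV = D_7/(r−g) = 15.3621/(0.164−0.0481) = 132.5459
P₀ = 8.4140/(1+0.164)^1 + 9.4018/(1+0.164)^2 + 10.5056/(1+0.164)^3 + 11.7390/(1+0.164)^4 + 13.1171/(1+0.164)^5 + 14.6571/(1+0.164)^6 + 132.5459/(1+0.164)^6 = 92.5456

€92.55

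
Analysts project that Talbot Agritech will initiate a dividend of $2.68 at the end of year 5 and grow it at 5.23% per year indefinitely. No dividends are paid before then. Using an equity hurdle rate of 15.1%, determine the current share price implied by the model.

$15.47

Deferred-dividend DDM. At t=4 the remaining stream is a growing perpetuity with first payment D_5 = 2.68.
V_4 = D_5/(r−g) = 2.68/(0.151−0.0523) = 27.1530
P₀ = V_4/(1+r)^4 = 27.1530/(1+0.151)^4 = 15.4709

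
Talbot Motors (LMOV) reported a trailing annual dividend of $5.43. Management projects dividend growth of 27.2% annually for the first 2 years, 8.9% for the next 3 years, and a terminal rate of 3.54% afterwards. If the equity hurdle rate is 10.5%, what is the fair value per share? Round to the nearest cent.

Three-stage DDM. Project D₁…D_5; terminal Gordon value at t=5 with g = 0.0354; discount at r = 0.105.
D_1 = 6.9070
D_2 = 8.7857
D_3 = 9.5676
D_4 = 10.4191
D_5 = 11.3464
TV_5 = 11.7481/(0.105−0.0354) = 168.7938
P₀ = Σ Dₜ/(1+r)ᵗ + TV_5/(1+r)^5 = 136.8706

$136.87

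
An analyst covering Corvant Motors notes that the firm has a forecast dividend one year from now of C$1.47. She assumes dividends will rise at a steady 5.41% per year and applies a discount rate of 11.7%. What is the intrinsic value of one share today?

C$23.37

Gordon growth model: P₀ = D₁/(r − g), with D₁ = 1.47 given directly.
P₀ = 1.4700 / (0.117 − 0.0541) = 1.4700 / 0.0629 = 23.3704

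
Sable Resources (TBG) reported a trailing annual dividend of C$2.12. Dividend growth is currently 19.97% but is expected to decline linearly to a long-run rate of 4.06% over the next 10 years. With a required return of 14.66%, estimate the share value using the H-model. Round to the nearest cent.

C$36.72

H-model: P₀ = D₀[(1+g_L) + H(g_S−g_L)]/(r−g_L), with H = 10/2 = 5.
P₀ = 2.12 × [(1+0.0406) + 5×(0.1997−0.0406)] / (0.1466−0.0406)
   = 2.12 × 1.8361 / 0.106 = 36.7220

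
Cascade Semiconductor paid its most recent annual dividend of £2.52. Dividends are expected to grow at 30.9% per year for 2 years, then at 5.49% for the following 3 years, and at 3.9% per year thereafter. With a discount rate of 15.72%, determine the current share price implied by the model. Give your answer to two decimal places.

£35.61

Three-stage DDM. Project D₁…D_5; terminal Gordon value at t=5 with g = 0.039; discount at r = 0.1572.
D_1 = 3.2987
D_2 = 4.3180
D_3 = 4.5550
D_4 = 4.8051
D_5 = 5.0689
TV_5 = 5.2666/(0.1572−0.039) = 44.5566
P₀ = Σ Dₜ/(1+r)ᵗ + TV_5/(1+r)^5 = 35.6087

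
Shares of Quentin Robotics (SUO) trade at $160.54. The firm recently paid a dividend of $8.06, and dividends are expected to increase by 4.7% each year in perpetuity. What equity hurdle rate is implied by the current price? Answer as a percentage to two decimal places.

Rearranging the constant-growth DDM: r = D₁/P₀ + g.
D₁ = 8.06 × (1 + 0.047) = 8.4388.
r = 8.4388 / 160.54 + 0.047 = 0.05257 + 0.047 = 0.09957

9.96%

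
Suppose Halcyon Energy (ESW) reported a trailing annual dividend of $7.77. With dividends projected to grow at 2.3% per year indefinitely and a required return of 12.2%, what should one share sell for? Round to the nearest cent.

$80.29

Gordon growth model: P₀ = D₁/(r − g). D₁ = 7.77 × (1 + 0.023) = 7.9487.
P₀ = 7.9487 / (0.122 − 0.023) = 7.9487 / 0.099 = 80.2900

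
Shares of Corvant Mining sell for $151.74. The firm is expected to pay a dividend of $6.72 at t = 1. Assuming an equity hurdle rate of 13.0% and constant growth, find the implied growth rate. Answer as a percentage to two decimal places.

From P₀ = D₁/(r − g), the implied growth is g = r − D₁/P₀.
g = 0.13 − 6.72/151.74 = 0.13 − 0.04429 = 0.08571

8.57%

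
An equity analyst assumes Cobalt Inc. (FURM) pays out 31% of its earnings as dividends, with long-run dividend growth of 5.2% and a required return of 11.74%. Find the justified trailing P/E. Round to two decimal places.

Justified trailing P/E = b(1+g)/(r−g) = 0.31×(1+0.052)/(0.1174−0.052) = 4.9865

4.99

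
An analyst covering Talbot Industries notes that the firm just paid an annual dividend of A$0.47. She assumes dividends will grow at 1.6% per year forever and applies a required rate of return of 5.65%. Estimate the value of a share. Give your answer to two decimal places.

Gordon growth model: P₀ = D₁/(r − g). D₁ = 0.47 × (1 + 0.016) = 0.4775.
P₀ = 0.4775 / (0.0565 − 0.016) = 0.4775 / 0.0405 = 11.7906

A$11.79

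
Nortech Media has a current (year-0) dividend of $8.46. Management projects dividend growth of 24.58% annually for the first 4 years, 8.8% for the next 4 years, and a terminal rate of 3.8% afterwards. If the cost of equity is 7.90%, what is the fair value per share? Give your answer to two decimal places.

Three-stage DDM. Project D₁…D_8; terminal Gordon value at t=8 with g = 0.038; discount at r = 0.079.
D_1 = 10.5395
D_2 = 13.1301
D_3 = 16.3574
D_4 = 20.3781
D_5 = 22.1714
D_6 = 24.1225
D_7 = 26.2452
D_8 = 28.5548
TV_8 = 29.6399/(0.079−0.038) = 722.9242
P₀ = Σ Dₜ/(1+r)ᵗ + TV_8/(1+r)^8 = 503.9806

$503.98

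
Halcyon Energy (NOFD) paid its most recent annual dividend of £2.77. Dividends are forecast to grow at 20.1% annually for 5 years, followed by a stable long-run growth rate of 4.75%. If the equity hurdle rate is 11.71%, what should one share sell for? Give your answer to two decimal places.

Two-stage DDM. Project D₁…D_5 at 0.201, terminal growth 0.0475, discount at r = 0.1171.
D_1 = 3.3268
D_2 = 3.9955
D_3 = 4.7985
D_4 = 5.7630
D_5 = 6.9214
Terminal value at t=5: TV = D_6/(r−g) = 7.2502/(0.1171−0.0475) = 104.1693
P₀ = 3.3268/(1+0.1171)^1 + 3.9955/(1+0.1171)^2 + 4.7985/(1+0.1171)^3 + 5.7630/(1+0.1171)^4 + 6.9214/(1+0.1171)^5 + 104.1693/(1+0.1171)^5 = 77.1809

£77.18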